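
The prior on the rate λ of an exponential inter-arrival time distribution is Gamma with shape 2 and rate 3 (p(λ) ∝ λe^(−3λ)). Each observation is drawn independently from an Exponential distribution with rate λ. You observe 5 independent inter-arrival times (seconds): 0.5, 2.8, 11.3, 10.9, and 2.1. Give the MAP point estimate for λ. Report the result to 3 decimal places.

λ̂_MAP = 0.196

The Exponential(rate=λ) likelihood is ∝ λ^n e^(−λΣtᵢ). Here n = 5 and Σtᵢ = 0.5 + 2.8 + 11.3 + 10.9 + 2.1 = 27.6.
Posterior ∝ λe^(−3λ) · λ^5e^(−27.6λ) = λ^6e^(−30.6λ), i.e. Gamma(7, 30.6).
Mode = (a−1)/b = 6/30.6 ≈ 0.196.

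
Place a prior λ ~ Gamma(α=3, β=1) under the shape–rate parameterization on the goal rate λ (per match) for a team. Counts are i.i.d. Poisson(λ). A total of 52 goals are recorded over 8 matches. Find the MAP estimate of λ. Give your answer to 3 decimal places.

λ̂_MAP = 6.000

Σxᵢ = 52, n = 8.
Posterior ∝ λ^2e^(−1λ) · λ^52e^(−8λ) = λ^54e^(−9λ), i.e. Gamma(shape=55, rate=9).
The mode of a Gamma(a, b) with a ≥ 1 (shape–rate) is (a−1)/b = 54/9 ≈ 6.000.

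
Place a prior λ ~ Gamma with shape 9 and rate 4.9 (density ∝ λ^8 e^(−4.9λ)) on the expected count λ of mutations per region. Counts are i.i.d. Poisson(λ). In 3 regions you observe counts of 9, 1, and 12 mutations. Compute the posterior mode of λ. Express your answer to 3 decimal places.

Σxᵢ = 9+1+12 = 22, with n = 3.
Posterior ∝ λ^8e^(−4.9λ) · λ^22e^(−3λ) = λ^30e^(−7.9λ), i.e. Gamma(shape=31, rate=7.9).
The mode of a Gamma(a, b) with a ≥ 1 (shape–rate) is (a−1)/b = 30/7.9 ≈ 3.797.

λ̂_MAP = 3.797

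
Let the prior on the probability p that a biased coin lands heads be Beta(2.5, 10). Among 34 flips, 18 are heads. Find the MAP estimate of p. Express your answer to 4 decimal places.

Prior: Beta(2.5, 10).
Data: 18 successes in 34 trials. The binomial likelihood contributes p^18(1−p)^16, so the posterior is Beta(2.5+18, 10+16) = Beta(20.5, 26).
For Beta(a, b) with a, b > 1 the mode is (a−1)/(a+b−2) = 19.5/44.5 ≈ 0.4382.

p̂_MAP = 0.4382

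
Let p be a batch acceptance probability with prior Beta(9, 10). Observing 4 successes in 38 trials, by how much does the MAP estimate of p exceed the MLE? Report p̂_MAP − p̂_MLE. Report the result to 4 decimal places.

Posterior is Beta(13, 44); MAP = (13−1)/(57−2) = 12/55 ≈ 0.21818.
MLE ignores the prior: p̂_MLE = k/n = 4/38 ≈ 0.10526.
Difference = 12/55 − 4/38 = 118/1045 ≈ 0.1129.

MAP − MLE = 0.1129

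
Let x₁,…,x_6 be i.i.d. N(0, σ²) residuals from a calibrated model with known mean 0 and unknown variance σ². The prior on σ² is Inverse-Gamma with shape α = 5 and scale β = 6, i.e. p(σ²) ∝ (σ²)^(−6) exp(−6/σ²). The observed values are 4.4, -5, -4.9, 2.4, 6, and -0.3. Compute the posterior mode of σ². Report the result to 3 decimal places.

σ̂²_MAP = 6.790

Sum of squared deviations about the known mean: SS = (4.4−0)² + (-5−0)² + (-4.9−0)² + (2.4−0)² + (6−0)² + (-0.3−0)² = 110.22.
The Normal likelihood contributes (σ²)^(−n/2) exp(−SS/(2σ²)), so the posterior is Inverse-Gamma(α + n/2, β + SS/2) = Inverse-Gamma(8, 61.11).
The mode of Inverse-Gamma(a, b) is b/(a+1) = 61.11/9 ≈ 6.790.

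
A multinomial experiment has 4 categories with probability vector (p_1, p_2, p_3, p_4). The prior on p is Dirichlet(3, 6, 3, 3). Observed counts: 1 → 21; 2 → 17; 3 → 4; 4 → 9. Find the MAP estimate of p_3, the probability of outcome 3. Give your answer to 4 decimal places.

MAP estimate: 0.0968

The posterior is Dirichlet(αᵢ + nᵢ) = Dirichlet(24, 23, 7, 12).
For a Dirichlet(a₁,…,a_K) with all aᵢ > 1, the mode has j-th component (aⱼ − 1)/(Σaᵢ − K).
Here Σaᵢ = 66 and K = 4, so p_3 = (7 − 1)/(66 − 4) = 6/62 ≈ 0.0968.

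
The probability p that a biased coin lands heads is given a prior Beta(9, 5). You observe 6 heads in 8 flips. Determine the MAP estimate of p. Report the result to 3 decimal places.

Prior: Beta(9, 5).
Data: 6 successes in 8 trials. The binomial likelihood contributes p^6(1−p)^2, so the posterior is Beta(9+6, 5+2) = Beta(15, 7).
For Beta(a, b) with a, b > 1 the mode is (a−1)/(a+b−2) = 14/20 ≈ 0.700.

p̂_MAP = 0.700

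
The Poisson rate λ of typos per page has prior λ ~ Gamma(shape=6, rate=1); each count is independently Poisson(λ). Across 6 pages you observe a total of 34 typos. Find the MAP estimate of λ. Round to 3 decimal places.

Σxᵢ = 34, n = 6.
Posterior ∝ λ^5e^(−1λ) · λ^34e^(−6λ) = λ^39e^(−7λ), i.e. Gamma(shape=40, rate=7).
The mode of a Gamma(a, b) with a ≥ 1 (shape–rate) is (a−1)/b = 39/7 ≈ 5.571.

λ̂_MAP = 5.571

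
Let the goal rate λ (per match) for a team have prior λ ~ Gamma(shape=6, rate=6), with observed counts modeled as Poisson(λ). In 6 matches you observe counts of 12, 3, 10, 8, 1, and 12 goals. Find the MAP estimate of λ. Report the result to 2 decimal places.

λ̂_MAP = 4.25

Σxᵢ = 12+3+10+8+1+12 = 46, with n = 6.
Posterior ∝ λ^5e^(−6λ) · λ^46e^(−6λ) = λ^51e^(−12λ), i.e. Gamma(shape=52, rate=12).
The mode of a Gamma(a, b) with a ≥ 1 (shape–rate) is (a−1)/b = 51/12 ≈ 4.25.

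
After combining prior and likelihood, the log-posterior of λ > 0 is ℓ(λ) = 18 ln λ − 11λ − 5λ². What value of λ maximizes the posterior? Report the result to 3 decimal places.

λ̂_MAP = 0.900

ℓ'(λ) = 18/λ − 11 − 10λ. Setting this to zero and multiplying by λ: 10λ² + 11λ − 18 = 0.
λ = (−11 + √(11² + 4·10·18)) / (2·10) = (−11 + √841) / 20 = (−11 + 29)/20 = 9/10.
ℓ''(λ) = −18/λ² − 10 < 0, confirming a maximum.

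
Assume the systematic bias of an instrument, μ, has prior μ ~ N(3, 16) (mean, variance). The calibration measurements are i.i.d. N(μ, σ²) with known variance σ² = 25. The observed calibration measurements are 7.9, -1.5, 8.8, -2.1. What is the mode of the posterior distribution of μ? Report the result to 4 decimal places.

μ̂_MAP = 3.1978

n = 4; x̄ = (7.9 + (-1.5) + 8.8 + (-2.1))/4 = 13.1/4 = 3.275.
For a Normal prior and Normal likelihood with known variance, the posterior is Normal; its mode equals its mean, the precision-weighted average.
Prior precision 1/σ₀² = 1/16 = 0.0625; data precision n/σ² = 4/25 = 0.16.
μ̂ = (0.0625·3 + 0.16·3.275) / (0.0625 + 0.16) = 0.7115/0.2225 = 1423/445 ≈ 3.1978.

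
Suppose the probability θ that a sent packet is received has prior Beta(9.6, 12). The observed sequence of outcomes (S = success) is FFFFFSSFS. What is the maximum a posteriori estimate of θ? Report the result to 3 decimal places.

θ̂_MAP = 0.406

Prior: Beta(9.6, 12).
Data: 3 successes in 9 trials (from the sequence). The binomial likelihood contributes θ^3(1−θ)^6, so the posterior is Beta(9.6+3, 12+6) = Beta(12.6, 18).
For Beta(a, b) with a, b > 1 the mode is (a−1)/(a+b−2) = 11.6/28.6 ≈ 0.406.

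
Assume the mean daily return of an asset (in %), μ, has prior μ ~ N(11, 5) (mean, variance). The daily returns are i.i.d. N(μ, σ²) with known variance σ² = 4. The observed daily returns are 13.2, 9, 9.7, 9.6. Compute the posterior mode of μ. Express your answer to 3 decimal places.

n = 4; x̄ = (13.2 + 9 + 9.7 + 9.6)/4 = 41.5/4 = 10.375.
For a Normal prior and Normal likelihood with known variance, the posterior is Normal; its mode equals its mean, the precision-weighted average.
Prior precision 1/σ₀² = 1/5 = 0.2; data precision n/σ² = 4/4 = 1.
μ̂ = (0.2·11 + 1·10.375) / (0.2 + 1) = 12.575/1.2 = 503/48 ≈ 10.479.

μ̂_MAP = 10.479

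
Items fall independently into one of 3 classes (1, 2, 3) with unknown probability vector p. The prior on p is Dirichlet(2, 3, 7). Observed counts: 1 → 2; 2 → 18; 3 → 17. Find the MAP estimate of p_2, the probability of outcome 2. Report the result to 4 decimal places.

MAP estimate: 0.4348

The posterior is Dirichlet(αᵢ + nᵢ) = Dirichlet(4, 21, 24).
For a Dirichlet(a₁,…,a_K) with all aᵢ > 1, the mode has j-th component (aⱼ − 1)/(Σaᵢ − K).
Here Σaᵢ = 49 and K = 3, so p_2 = (21 − 1)/(49 − 3) = 20/46 ≈ 0.4348.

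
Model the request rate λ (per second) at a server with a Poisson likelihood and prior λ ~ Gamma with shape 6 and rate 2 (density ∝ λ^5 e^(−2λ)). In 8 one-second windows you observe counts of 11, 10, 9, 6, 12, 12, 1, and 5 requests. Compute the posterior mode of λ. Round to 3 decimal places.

λ̂_MAP = 7.100

Σxᵢ = 11+10+9+6+12+12+1+5 = 66, with n = 8.
Posterior ∝ λ^5e^(−2λ) · λ^66e^(−8λ) = λ^71e^(−10λ), i.e. Gamma(shape=72, rate=10).
The mode of a Gamma(a, b) with a ≥ 1 (shape–rate) is (a−1)/b = 71/10 ≈ 7.100.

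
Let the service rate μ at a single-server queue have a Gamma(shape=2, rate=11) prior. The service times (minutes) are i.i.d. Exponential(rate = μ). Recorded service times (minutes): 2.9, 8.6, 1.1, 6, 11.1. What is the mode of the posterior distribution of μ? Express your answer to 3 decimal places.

μ̂_MAP = 0.147

The Exponential(rate=μ) likelihood is ∝ μ^n e^(−μΣtᵢ). Here n = 5 and Σtᵢ = 2.9 + 8.6 + 1.1 + 6 + 11.1 = 29.7.
Posterior ∝ μe^(−11μ) · μ^5e^(−29.7μ) = μ^6e^(−40.7μ), i.e. Gamma(7, 40.7).
Mode = (a−1)/b = 6/40.7 ≈ 0.147.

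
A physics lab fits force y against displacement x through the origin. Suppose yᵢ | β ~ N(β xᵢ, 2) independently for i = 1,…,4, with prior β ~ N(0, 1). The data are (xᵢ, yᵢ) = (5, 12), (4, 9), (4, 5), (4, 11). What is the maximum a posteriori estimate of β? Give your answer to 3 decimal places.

β̂_MAP = 2.133

log p(β | y) = −Σ(yᵢ − βxᵢ)²/(2·2) − β²/(2·1) + const.
Setting the derivative to zero: Σxᵢ(yᵢ − βxᵢ)/2 − β/1 = 0, so β = Σxᵢyᵢ / (Σxᵢ² + σ²/τ²).
Σxᵢyᵢ = 5·12 + 4·9 + 4·5 + 4·11 = 160; Σxᵢ² = 73; σ²/τ² = 2.
β̂_MAP = 160 / (73 + 2) = 160/75 ≈ 2.133.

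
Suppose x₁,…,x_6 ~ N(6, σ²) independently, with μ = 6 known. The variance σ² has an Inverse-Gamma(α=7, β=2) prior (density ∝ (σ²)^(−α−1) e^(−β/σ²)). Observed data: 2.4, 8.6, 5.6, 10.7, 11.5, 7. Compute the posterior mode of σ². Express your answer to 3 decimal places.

σ̂²_MAP = 3.510

Sum of squared deviations about the known mean: SS = (2.4−6)² + (8.6−6)² + (5.6−6)² + (10.7−6)² + (11.5−6)² + (7−6)² = 73.22.
The Normal likelihood contributes (σ²)^(−n/2) exp(−SS/(2σ²)), so the posterior is Inverse-Gamma(α + n/2, β + SS/2) = Inverse-Gamma(10, 38.61).
The mode of Inverse-Gamma(a, b) is b/(a+1) = 38.61/11 ≈ 3.510.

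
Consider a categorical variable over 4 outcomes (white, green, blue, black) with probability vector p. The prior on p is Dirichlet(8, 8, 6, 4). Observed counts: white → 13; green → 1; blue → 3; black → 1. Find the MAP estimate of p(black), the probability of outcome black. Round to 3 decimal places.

The posterior is Dirichlet(αᵢ + nᵢ) = Dirichlet(21, 9, 9, 5).
For a Dirichlet(a₁,…,a_K) with all aᵢ > 1, the mode has j-th component (aⱼ − 1)/(Σaᵢ − K).
Here Σaᵢ = 44 and K = 4, so p(black) = (5 − 1)/(44 − 4) = 4/40 ≈ 0.100.

MAP estimate of p(black) = 0.100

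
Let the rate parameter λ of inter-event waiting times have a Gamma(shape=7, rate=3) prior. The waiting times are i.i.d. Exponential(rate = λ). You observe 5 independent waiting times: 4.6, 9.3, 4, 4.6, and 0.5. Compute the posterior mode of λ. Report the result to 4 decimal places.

λ̂_MAP = 0.4231

The Exponential(rate=λ) likelihood is ∝ λ^n e^(−λΣtᵢ). Here n = 5 and Σtᵢ = 4.6 + 9.3 + 4 + 4.6 + 0.5 = 23.
Posterior ∝ λ^6e^(−3λ) · λ^5e^(−23λ) = λ^11e^(−26λ), i.e. Gamma(12, 26).
Mode = (a−1)/b = 11/26 ≈ 0.4231.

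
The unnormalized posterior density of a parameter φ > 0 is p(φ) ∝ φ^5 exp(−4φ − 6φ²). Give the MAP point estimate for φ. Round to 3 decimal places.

φ̂_MAP = 0.500

ℓ'(φ) = 5/φ − 4 − 12φ. Setting this to zero and multiplying by φ: 12φ² + 4φ − 5 = 0.
φ = (−4 + √(4² + 4·12·5)) / (2·12) = (−4 + √256) / 24 = (−4 + 16)/24 = 1/2.
ℓ''(φ) = −5/φ² − 12 < 0, confirming a maximum.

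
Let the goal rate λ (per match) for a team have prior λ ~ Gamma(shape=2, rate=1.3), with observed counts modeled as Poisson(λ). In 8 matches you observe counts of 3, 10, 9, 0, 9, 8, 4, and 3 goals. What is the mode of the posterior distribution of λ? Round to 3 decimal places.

λ̂_MAP = 5.054

Σxᵢ = 3+10+9+0+9+8+4+3 = 46, with n = 8.
Posterior ∝ λe^(−1.3λ) · λ^46e^(−8λ) = λ^47e^(−9.3λ), i.e. Gamma(shape=48, rate=9.3).
The mode of a Gamma(a, b) with a ≥ 1 (shape–rate) is (a−1)/b = 47/9.3 ≈ 5.054.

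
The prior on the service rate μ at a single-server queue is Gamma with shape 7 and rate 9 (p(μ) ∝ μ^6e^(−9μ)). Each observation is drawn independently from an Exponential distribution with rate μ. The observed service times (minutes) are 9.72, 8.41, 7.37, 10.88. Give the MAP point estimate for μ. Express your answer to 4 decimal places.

The Exponential(rate=μ) likelihood is ∝ μ^n e^(−μΣtᵢ). Here n = 4 and Σtᵢ = 9.72 + 8.41 + 7.37 + 10.88 = 36.38.
Posterior ∝ μ^6e^(−9μ) · μ^4e^(−36.38μ) = μ^10e^(−45.38μ), i.e. Gamma(11, 45.38).
Mode = (a−1)/b = 10/45.38 ≈ 0.2204.

μ̂_MAP = 0.2204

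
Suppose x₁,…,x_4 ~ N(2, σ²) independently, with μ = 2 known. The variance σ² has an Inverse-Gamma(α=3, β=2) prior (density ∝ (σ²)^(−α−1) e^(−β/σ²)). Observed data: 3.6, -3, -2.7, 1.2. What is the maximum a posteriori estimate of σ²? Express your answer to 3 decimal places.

Sum of squared deviations about the known mean: SS = (3.6−2)² + (-3−2)² + (-2.7−2)² + (1.2−2)² = 50.29.
The Normal likelihood contributes (σ²)^(−n/2) exp(−SS/(2σ²)), so the posterior is Inverse-Gamma(α + n/2, β + SS/2) = Inverse-Gamma(5, 27.145).
The mode of Inverse-Gamma(a, b) is b/(a+1) = 27.145/6 ≈ 4.524.

σ̂²_MAP = 4.524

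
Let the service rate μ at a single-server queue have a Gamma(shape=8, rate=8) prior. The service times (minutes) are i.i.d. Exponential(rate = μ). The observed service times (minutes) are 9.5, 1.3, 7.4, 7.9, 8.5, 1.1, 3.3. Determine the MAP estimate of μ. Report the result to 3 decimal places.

The Exponential(rate=μ) likelihood is ∝ μ^n e^(−μΣtᵢ). Here n = 7 and Σtᵢ = 9.5 + 1.3 + 7.4 + 7.9 + 8.5 + 1.1 + 3.3 = 39.
Posterior ∝ μ^7e^(−8μ) · μ^7e^(−39μ) = μ^14e^(−47μ), i.e. Gamma(15, 47).
Mode = (a−1)/b = 14/47 ≈ 0.298.

μ̂_MAP = 0.298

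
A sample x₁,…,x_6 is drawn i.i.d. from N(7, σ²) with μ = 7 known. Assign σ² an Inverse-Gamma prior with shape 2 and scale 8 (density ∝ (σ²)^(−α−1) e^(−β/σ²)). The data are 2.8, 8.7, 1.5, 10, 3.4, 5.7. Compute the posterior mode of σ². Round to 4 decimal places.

σ̂²_MAP = 7.5358

Sum of squared deviations about the known mean: SS = (2.8−7)² + (8.7−7)² + (1.5−7)² + (10−7)² + (3.4−7)² + (5.7−7)² = 74.43.
The Normal likelihood contributes (σ²)^(−n/2) exp(−SS/(2σ²)), so the posterior is Inverse-Gamma(α + n/2, β + SS/2) = Inverse-Gamma(5, 45.215).
The mode of Inverse-Gamma(a, b) is b/(a+1) = 45.215/6 ≈ 7.5358.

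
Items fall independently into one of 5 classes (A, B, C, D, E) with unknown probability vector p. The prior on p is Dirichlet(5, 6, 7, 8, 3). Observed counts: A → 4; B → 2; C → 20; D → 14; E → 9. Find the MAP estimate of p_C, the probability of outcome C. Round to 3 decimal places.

The posterior is Dirichlet(αᵢ + nᵢ) = Dirichlet(9, 8, 27, 22, 12).
For a Dirichlet(a₁,…,a_K) with all aᵢ > 1, the mode has j-th component (aⱼ − 1)/(Σaᵢ − K).
Here Σaᵢ = 78 and K = 5, so p_C = (27 − 1)/(78 − 5) = 26/73 ≈ 0.356.

MAP estimate of p_C = 0.356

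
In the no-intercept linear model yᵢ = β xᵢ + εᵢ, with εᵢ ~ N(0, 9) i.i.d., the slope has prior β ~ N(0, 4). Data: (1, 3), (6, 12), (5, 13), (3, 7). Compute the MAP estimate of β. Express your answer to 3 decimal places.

β̂_MAP = 2.198

log p(β | y) = −Σ(yᵢ − βxᵢ)²/(2·9) − β²/(2·4) + const.
Setting the derivative to zero: Σxᵢ(yᵢ − βxᵢ)/9 − β/4 = 0, so β = Σxᵢyᵢ / (Σxᵢ² + σ²/τ²).
Σxᵢyᵢ = 1·3 + 6·12 + 5·13 + 3·7 = 161; Σxᵢ² = 71; σ²/τ² = 2.25.
β̂_MAP = 161 / (71 + 2.25) = 161/73.25 ≈ 2.198.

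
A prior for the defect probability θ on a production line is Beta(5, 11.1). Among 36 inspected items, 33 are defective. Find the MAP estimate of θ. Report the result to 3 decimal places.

Prior: Beta(5, 11.1).
Data: 33 successes in 36 trials. The binomial likelihood contributes θ^33(1−θ)^3, so the posterior is Beta(5+33, 11.1+3) = Beta(38, 14.1).
For Beta(a, b) with a, b > 1 the mode is (a−1)/(a+b−2) = 37/50.1 ≈ 0.739.

θ̂_MAP = 0.739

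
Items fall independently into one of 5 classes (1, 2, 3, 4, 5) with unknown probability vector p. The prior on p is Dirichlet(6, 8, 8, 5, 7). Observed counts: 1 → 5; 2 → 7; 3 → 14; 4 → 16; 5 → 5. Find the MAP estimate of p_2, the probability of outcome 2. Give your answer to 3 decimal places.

The posterior is Dirichlet(αᵢ + nᵢ) = Dirichlet(11, 15, 22, 21, 12).
For a Dirichlet(a₁,…,a_K) with all aᵢ > 1, the mode has j-th component (aⱼ − 1)/(Σaᵢ − K).
Here Σaᵢ = 81 and K = 5, so p_2 = (15 − 1)/(81 − 5) = 14/76 ≈ 0.184.

MAP estimate: 0.184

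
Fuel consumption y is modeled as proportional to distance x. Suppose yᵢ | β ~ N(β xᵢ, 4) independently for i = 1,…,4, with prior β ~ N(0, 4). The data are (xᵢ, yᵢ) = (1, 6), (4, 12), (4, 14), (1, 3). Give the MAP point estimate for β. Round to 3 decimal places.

β̂_MAP = 3.229

log p(β | y) = −Σ(yᵢ − βxᵢ)²/(2·4) − β²/(2·4) + const.
Setting the derivative to zero: Σxᵢ(yᵢ − βxᵢ)/4 − β/4 = 0, so β = Σxᵢyᵢ / (Σxᵢ² + σ²/τ²).
Σxᵢyᵢ = 1·6 + 4·12 + 4·14 + 1·3 = 113; Σxᵢ² = 34; σ²/τ² = 1.
β̂_MAP = 113 / (34 + 1) = 113/35 ≈ 3.229.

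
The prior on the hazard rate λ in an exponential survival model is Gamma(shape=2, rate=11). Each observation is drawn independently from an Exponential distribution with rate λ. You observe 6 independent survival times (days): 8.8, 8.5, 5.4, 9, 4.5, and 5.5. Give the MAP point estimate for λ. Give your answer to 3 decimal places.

λ̂_MAP = 0.133

The Exponential(rate=λ) likelihood is ∝ λ^n e^(−λΣtᵢ). Here n = 6 and Σtᵢ = 8.8 + 8.5 + 5.4 + 9 + 4.5 + 5.5 = 41.7.
Posterior ∝ λe^(−11λ) · λ^6e^(−41.7λ) = λ^7e^(−52.7λ), i.e. Gamma(8, 52.7).
Mode = (a−1)/b = 7/52.7 ≈ 0.133.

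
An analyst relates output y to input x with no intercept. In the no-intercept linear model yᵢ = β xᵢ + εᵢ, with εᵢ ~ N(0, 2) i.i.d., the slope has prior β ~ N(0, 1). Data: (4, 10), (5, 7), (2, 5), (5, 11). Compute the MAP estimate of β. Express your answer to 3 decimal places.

log p(β | y) = −Σ(yᵢ − βxᵢ)²/(2·2) − β²/(2·1) + const.
Setting the derivative to zero: Σxᵢ(yᵢ − βxᵢ)/2 − β/1 = 0, so β = Σxᵢyᵢ / (Σxᵢ² + σ²/τ²).
Σxᵢyᵢ = 4·10 + 5·7 + 2·5 + 5·11 = 140; Σxᵢ² = 70; σ²/τ² = 2.
β̂_MAP = 140 / (70 + 2) = 140/72 ≈ 1.944.

β̂_MAP = 1.944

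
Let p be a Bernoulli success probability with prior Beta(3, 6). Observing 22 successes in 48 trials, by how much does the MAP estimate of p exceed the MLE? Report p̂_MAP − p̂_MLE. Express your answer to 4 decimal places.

MAP − MLE = -0.0220

Posterior is Beta(25, 32); MAP = (25−1)/(57−2) = 24/55 ≈ 0.43636.
MLE ignores the prior: p̂_MLE = k/n = 22/48 ≈ 0.45833.
Difference = 24/55 − 22/48 = -29/1320 ≈ -0.0220.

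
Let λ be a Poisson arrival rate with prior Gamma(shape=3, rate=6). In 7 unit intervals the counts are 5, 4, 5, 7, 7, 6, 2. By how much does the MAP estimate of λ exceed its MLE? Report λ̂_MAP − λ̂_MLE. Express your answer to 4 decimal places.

MAP − MLE = -2.2198

Σxᵢ = 36. Posterior is Gamma(39, 13); MAP = (39−1)/13 = 38/13 ≈ 2.92308.
MLE = x̄ = 36/7 ≈ 5.14286.
Difference = 38/13 − 36/7 = -202/91 ≈ -2.2198.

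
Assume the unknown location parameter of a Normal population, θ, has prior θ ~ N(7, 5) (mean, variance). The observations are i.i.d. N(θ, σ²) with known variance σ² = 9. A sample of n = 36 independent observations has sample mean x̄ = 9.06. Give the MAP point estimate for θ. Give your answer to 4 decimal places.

θ̂_MAP = 8.9619

n = 36, x̄ = 9.06.
For a Normal prior and Normal likelihood with known variance, the posterior is Normal; its mode equals its mean, the precision-weighted average.
Prior precision 1/σ₀² = 1/5 = 0.2; data precision n/σ² = 36/9 = 4.
θ̂ = (0.2·7 + 4·9.06) / (0.2 + 4) = 37.64/4.2 = 941/105 ≈ 8.9619.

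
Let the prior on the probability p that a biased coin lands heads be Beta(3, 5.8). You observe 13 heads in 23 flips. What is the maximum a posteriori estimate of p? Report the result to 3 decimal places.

Prior: Beta(3, 5.8).
Data: 13 successes in 23 trials. The binomial likelihood contributes p^13(1−p)^10, so the posterior is Beta(3+13, 5.8+10) = Beta(16, 15.8).
For Beta(a, b) with a, b > 1 the mode is (a−1)/(a+b−2) = 15/29.8 ≈ 0.503.

p̂_MAP = 0.503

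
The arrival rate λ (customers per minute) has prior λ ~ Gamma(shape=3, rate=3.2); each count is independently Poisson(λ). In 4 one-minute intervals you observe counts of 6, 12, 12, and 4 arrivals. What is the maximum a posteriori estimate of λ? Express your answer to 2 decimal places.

Σxᵢ = 6+12+12+4 = 34, with n = 4.
Posterior ∝ λ^2e^(−3.2λ) · λ^34e^(−4λ) = λ^36e^(−7.2λ), i.e. Gamma(shape=37, rate=7.2).
The mode of a Gamma(a, b) with a ≥ 1 (shape–rate) is (a−1)/b = 36/7.2 ≈ 5.00.

λ̂_MAP = 5.00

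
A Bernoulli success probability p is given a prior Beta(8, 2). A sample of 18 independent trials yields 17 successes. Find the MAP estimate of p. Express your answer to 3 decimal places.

Prior: Beta(8, 2).
Data: 17 successes in 18 trials. The binomial likelihood contributes p^17(1−p)^1, so the posterior is Beta(8+17, 2+1) = Beta(25, 3).
For Beta(a, b) with a, b > 1 the mode is (a−1)/(a+b−2) = 24/26 ≈ 0.923.

p̂_MAP = 0.923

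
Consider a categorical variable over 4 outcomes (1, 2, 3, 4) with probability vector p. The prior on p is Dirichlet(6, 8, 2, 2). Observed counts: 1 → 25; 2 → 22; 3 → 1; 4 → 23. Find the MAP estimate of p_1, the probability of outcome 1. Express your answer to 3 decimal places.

The posterior is Dirichlet(αᵢ + nᵢ) = Dirichlet(31, 30, 3, 25).
For a Dirichlet(a₁,…,a_K) with all aᵢ > 1, the mode has j-th component (aⱼ − 1)/(Σaᵢ − K).
Here Σaᵢ = 89 and K = 4, so p_1 = (31 − 1)/(89 − 4) = 30/85 ≈ 0.353.

MAP estimate: 0.353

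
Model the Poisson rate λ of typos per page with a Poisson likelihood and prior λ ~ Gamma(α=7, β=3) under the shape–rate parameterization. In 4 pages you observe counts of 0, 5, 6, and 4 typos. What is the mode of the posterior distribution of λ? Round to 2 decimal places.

Σxᵢ = 0+5+6+4 = 15, with n = 4.
Posterior ∝ λ^6e^(−3λ) · λ^15e^(−4λ) = λ^21e^(−7λ), i.e. Gamma(shape=22, rate=7).
The mode of a Gamma(a, b) with a ≥ 1 (shape–rate) is (a−1)/b = 21/7 ≈ 3.00.

λ̂_MAP = 3.00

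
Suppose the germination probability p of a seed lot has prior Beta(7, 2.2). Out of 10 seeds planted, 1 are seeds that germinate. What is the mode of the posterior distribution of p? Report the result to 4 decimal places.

p̂_MAP = 0.4070

Prior: Beta(7, 2.2).
Data: 1 success in 10 trials. The binomial likelihood contributes p(1−p)^9, so the posterior is Beta(7+1, 2.2+9) = Beta(8, 11.2).
For Beta(a, b) with a, b > 1 the mode is (a−1)/(a+b−2) = 7/17.2 ≈ 0.4070.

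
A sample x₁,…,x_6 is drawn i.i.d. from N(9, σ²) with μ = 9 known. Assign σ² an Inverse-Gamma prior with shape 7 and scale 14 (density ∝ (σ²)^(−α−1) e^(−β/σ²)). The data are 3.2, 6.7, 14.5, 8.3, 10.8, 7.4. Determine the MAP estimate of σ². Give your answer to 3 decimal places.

σ̂²_MAP = 4.703

Sum of squared deviations about the known mean: SS = (3.2−9)² + (6.7−9)² + (14.5−9)² + (8.3−9)² + (10.8−9)² + (7.4−9)² = 75.47.
The Normal likelihood contributes (σ²)^(−n/2) exp(−SS/(2σ²)), so the posterior is Inverse-Gamma(α + n/2, β + SS/2) = Inverse-Gamma(10, 51.735).
The mode of Inverse-Gamma(a, b) is b/(a+1) = 51.735/11 ≈ 4.703.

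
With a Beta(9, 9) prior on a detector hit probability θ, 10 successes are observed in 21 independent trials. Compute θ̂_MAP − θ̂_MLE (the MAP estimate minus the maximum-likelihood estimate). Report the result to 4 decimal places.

MAP − MLE = 0.0103

Posterior is Beta(19, 20); MAP = (19−1)/(39−2) = 18/37 ≈ 0.48649.
MLE ignores the prior: θ̂_MLE = k/n = 10/21 ≈ 0.47619.
Difference = 18/37 − 10/21 = 8/777 ≈ 0.0103.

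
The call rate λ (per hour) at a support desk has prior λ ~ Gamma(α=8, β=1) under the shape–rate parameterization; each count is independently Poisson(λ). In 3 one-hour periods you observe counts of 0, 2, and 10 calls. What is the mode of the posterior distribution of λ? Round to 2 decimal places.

λ̂_MAP = 4.75

Σxᵢ = 0+2+10 = 12, with n = 3.
Posterior ∝ λ^7e^(−1λ) · λ^12e^(−3λ) = λ^19e^(−4λ), i.e. Gamma(shape=20, rate=4).
The mode of a Gamma(a, b) with a ≥ 1 (shape–rate) is (a−1)/b = 19/4 ≈ 4.75.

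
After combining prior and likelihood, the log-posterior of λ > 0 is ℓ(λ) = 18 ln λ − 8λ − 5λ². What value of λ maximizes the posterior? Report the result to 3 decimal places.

λ̂_MAP = 1.000

ℓ'(λ) = 18/λ − 8 − 10λ. Setting this to zero and multiplying by λ: 10λ² + 8λ − 18 = 0.
λ = (−8 + √(8² + 4·10·18)) / (2·10) = (−8 + √784) / 20 = (−8 + 28)/20 = 1.
ℓ''(λ) = −18/λ² − 10 < 0, confirming a maximum.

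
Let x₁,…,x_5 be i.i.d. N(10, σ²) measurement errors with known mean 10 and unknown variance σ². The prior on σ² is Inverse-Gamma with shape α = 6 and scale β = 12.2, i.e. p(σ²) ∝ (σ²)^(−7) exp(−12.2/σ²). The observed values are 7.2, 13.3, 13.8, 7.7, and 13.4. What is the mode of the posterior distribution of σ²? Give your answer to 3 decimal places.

σ̂²_MAP = 3.917

Sum of squared deviations about the known mean: SS = (7.2−10)² + (13.3−10)² + (13.8−10)² + (7.7−10)² + (13.4−10)² = 50.02.
The Normal likelihood contributes (σ²)^(−n/2) exp(−SS/(2σ²)), so the posterior is Inverse-Gamma(α + n/2, β + SS/2) = Inverse-Gamma(8.5, 37.21).
The mode of Inverse-Gamma(a, b) is b/(a+1) = 37.21/9.5 ≈ 3.917.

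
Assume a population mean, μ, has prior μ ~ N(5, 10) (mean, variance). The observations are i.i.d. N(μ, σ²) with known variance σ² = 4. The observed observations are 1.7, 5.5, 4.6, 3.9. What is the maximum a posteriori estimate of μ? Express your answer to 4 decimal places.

μ̂_MAP = 4.0227

n = 4; x̄ = (1.7 + 5.5 + 4.6 + 3.9)/4 = 15.7/4 = 3.925.
For a Normal prior and Normal likelihood with known variance, the posterior is Normal; its mode equals its mean, the precision-weighted average.
Prior precision 1/σ₀² = 1/10 = 0.1; data precision n/σ² = 4/4 = 1.
μ̂ = (0.1·5 + 1·3.925) / (0.1 + 1) = 4.425/1.1 = 177/44 ≈ 4.0227.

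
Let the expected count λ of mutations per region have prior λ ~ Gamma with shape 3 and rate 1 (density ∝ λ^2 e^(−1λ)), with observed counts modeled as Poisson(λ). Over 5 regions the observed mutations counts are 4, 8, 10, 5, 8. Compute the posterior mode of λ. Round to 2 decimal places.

Σxᵢ = 4+8+10+5+8 = 35, with n = 5.
Posterior ∝ λ^2e^(−1λ) · λ^35e^(−5λ) = λ^37e^(−6λ), i.e. Gamma(shape=38, rate=6).
The mode of a Gamma(a, b) with a ≥ 1 (shape–rate) is (a−1)/b = 37/6 ≈ 6.17.

λ̂_MAP = 6.17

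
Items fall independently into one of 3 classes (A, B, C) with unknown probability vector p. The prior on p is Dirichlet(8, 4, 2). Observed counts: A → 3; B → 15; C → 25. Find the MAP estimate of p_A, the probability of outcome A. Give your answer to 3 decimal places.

MAP estimate of p_A = 0.185

The posterior is Dirichlet(αᵢ + nᵢ) = Dirichlet(11, 19, 27).
For a Dirichlet(a₁,…,a_K) with all aᵢ > 1, the mode has j-th component (aⱼ − 1)/(Σaᵢ − K).
Here Σaᵢ = 57 and K = 3, so p_A = (11 − 1)/(57 − 3) = 10/54 ≈ 0.185.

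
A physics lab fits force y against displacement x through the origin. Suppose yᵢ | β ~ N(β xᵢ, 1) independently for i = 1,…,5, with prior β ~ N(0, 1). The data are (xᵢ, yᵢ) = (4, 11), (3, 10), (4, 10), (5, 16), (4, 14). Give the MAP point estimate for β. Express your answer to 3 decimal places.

log p(β | y) = −Σ(yᵢ − βxᵢ)²/(2·1) − β²/(2·1) + const.
Setting the derivative to zero: Σxᵢ(yᵢ − βxᵢ)/1 − β/1 = 0, so β = Σxᵢyᵢ / (Σxᵢ² + σ²/τ²).
Σxᵢyᵢ = 4·11 + 3·10 + 4·10 + 5·16 + 4·14 = 250; Σxᵢ² = 82; σ²/τ² = 1.
β̂_MAP = 250 / (82 + 1) = 250/83 ≈ 3.012.

β̂_MAP = 3.012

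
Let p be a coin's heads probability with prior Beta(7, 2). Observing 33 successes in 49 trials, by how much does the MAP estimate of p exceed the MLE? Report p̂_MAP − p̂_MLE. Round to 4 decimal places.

Posterior is Beta(40, 18); MAP = (40−1)/(58−2) = 39/56 ≈ 0.69643.
MLE ignores the prior: p̂_MLE = k/n = 33/49 ≈ 0.67347.
Difference = 39/56 − 33/49 = 9/392 ≈ 0.0230.

MAP − MLE = 0.0230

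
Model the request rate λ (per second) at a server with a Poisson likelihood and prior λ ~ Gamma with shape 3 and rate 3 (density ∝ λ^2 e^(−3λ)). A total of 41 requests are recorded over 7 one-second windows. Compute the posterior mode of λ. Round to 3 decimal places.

Σxᵢ = 41, n = 7.
Posterior ∝ λ^2e^(−3λ) · λ^41e^(−7λ) = λ^43e^(−10λ), i.e. Gamma(shape=44, rate=10).
The mode of a Gamma(a, b) with a ≥ 1 (shape–rate) is (a−1)/b = 43/10 ≈ 4.300.

λ̂_MAP = 4.300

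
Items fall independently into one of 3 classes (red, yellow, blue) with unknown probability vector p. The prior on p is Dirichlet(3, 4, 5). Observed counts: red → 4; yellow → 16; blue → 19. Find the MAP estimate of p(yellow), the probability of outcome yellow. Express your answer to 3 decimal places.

MAP estimate of p(yellow) = 0.396

The posterior is Dirichlet(αᵢ + nᵢ) = Dirichlet(7, 20, 24).
For a Dirichlet(a₁,…,a_K) with all aᵢ > 1, the mode has j-th component (aⱼ − 1)/(Σaᵢ − K).
Here Σaᵢ = 51 and K = 3, so p(yellow) = (20 − 1)/(51 − 3) = 19/48 ≈ 0.396.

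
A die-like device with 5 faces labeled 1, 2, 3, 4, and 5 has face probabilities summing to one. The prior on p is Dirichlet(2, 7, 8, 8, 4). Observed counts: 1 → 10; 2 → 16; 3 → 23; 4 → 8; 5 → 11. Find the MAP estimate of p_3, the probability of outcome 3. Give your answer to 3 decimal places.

The posterior is Dirichlet(αᵢ + nᵢ) = Dirichlet(12, 23, 31, 16, 15).
For a Dirichlet(a₁,…,a_K) with all aᵢ > 1, the mode has j-th component (aⱼ − 1)/(Σaᵢ − K).
Here Σaᵢ = 97 and K = 5, so p_3 = (31 − 1)/(97 − 5) = 30/92 ≈ 0.326.

MAP estimate: 0.326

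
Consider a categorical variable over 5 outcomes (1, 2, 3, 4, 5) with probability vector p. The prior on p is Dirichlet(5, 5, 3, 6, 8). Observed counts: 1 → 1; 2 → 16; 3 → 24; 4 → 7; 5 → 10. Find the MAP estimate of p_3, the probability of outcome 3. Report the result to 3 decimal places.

The posterior is Dirichlet(αᵢ + nᵢ) = Dirichlet(6, 21, 27, 13, 18).
For a Dirichlet(a₁,…,a_K) with all aᵢ > 1, the mode has j-th component (aⱼ − 1)/(Σaᵢ − K).
Here Σaᵢ = 85 and K = 5, so p_3 = (27 − 1)/(85 − 5) = 26/80 ≈ 0.325.

MAP estimate: 0.325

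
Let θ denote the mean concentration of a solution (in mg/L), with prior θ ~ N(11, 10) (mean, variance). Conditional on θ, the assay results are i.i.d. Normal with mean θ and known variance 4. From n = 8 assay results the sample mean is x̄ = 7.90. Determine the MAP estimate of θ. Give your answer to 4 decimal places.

n = 8, x̄ = 7.90.
For a Normal prior and Normal likelihood with known variance, the posterior is Normal; its mode equals its mean, the precision-weighted average.
Prior precision 1/σ₀² = 1/10 = 0.1; data precision n/σ² = 8/4 = 2.
θ̂ = (0.1·11 + 2·7.9) / (0.1 + 2) = 16.9/2.1 = 169/21 ≈ 8.0476.

θ̂_MAP = 8.0476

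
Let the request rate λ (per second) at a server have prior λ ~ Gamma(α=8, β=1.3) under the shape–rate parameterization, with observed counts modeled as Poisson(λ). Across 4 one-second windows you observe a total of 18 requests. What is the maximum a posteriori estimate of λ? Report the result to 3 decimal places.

λ̂_MAP = 4.717

Σxᵢ = 18, n = 4.
Posterior ∝ λ^7e^(−1.3λ) · λ^18e^(−4λ) = λ^25e^(−5.3λ), i.e. Gamma(shape=26, rate=5.3).
The mode of a Gamma(a, b) with a ≥ 1 (shape–rate) is (a−1)/b = 25/5.3 ≈ 4.717.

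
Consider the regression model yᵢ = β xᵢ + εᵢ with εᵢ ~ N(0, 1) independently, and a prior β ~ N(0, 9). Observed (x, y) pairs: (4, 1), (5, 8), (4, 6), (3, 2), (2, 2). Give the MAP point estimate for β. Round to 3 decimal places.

log p(β | y) = −Σ(yᵢ − βxᵢ)²/(2·1) − β²/(2·9) + const.
Setting the derivative to zero: Σxᵢ(yᵢ − βxᵢ)/1 − β/9 = 0, so β = Σxᵢyᵢ / (Σxᵢ² + σ²/τ²).
Σxᵢyᵢ = 4·1 + 5·8 + 4·6 + 3·2 + 2·2 = 78; Σxᵢ² = 70; σ²/τ² = 1/9.
β̂_MAP = 78 / (70 + 1/9) = 78/(631/9) = 702/631 ≈ 1.113.

β̂_MAP = 1.113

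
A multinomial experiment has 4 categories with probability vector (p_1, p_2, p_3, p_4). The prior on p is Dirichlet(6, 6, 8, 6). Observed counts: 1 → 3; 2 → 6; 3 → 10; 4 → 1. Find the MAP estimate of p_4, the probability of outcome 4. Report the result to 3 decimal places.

MAP estimate: 0.143

The posterior is Dirichlet(αᵢ + nᵢ) = Dirichlet(9, 12, 18, 7).
For a Dirichlet(a₁,…,a_K) with all aᵢ > 1, the mode has j-th component (aⱼ − 1)/(Σaᵢ − K).
Here Σaᵢ = 46 and K = 4, so p_4 = (7 − 1)/(46 − 4) = 6/42 ≈ 0.143.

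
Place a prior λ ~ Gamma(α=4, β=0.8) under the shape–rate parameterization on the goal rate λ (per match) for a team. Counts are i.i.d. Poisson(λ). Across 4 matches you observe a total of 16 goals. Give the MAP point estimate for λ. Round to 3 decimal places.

Σxᵢ = 16, n = 4.
Posterior ∝ λ^3e^(−0.8λ) · λ^16e^(−4λ) = λ^19e^(−4.8λ), i.e. Gamma(shape=20, rate=4.8).
The mode of a Gamma(a, b) with a ≥ 1 (shape–rate) is (a−1)/b = 19/4.8 ≈ 3.958.

λ̂_MAP = 3.958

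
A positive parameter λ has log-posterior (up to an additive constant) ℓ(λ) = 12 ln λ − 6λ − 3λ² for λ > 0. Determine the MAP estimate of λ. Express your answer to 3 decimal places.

λ̂_MAP = 1.000

ℓ'(λ) = 12/λ − 6 − 6λ. Setting this to zero and multiplying by λ: 6λ² + 6λ − 12 = 0.
λ = (−6 + √(6² + 4·6·12)) / (2·6) = (−6 + √324) / 12 = (−6 + 18)/12 = 1.
ℓ''(λ) = −12/λ² − 6 < 0, confirming a maximum.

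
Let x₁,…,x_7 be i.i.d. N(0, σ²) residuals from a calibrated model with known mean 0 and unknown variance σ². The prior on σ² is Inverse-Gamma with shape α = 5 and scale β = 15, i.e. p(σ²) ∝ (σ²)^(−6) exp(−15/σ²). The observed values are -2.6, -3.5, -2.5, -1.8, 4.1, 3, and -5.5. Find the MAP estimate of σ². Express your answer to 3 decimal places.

σ̂²_MAP = 6.029

Sum of squared deviations about the known mean: SS = (-2.6−0)² + (-3.5−0)² + (-2.5−0)² + (-1.8−0)² + (4.1−0)² + (3−0)² + (-5.5−0)² = 84.56.
The Normal likelihood contributes (σ²)^(−n/2) exp(−SS/(2σ²)), so the posterior is Inverse-Gamma(α + n/2, β + SS/2) = Inverse-Gamma(8.5, 57.28).
The mode of Inverse-Gamma(a, b) is b/(a+1) = 57.28/9.5 ≈ 6.029.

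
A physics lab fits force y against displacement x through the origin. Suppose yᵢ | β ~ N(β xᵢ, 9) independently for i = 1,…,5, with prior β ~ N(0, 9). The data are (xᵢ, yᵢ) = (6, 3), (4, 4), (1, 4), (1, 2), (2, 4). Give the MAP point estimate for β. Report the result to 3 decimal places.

log p(β | y) = −Σ(yᵢ − βxᵢ)²/(2·9) − β²/(2·9) + const.
Setting the derivative to zero: Σxᵢ(yᵢ − βxᵢ)/9 − β/9 = 0, so β = Σxᵢyᵢ / (Σxᵢ² + σ²/τ²).
Σxᵢyᵢ = 6·3 + 4·4 + 1·4 + 1·2 + 2·4 = 48; Σxᵢ² = 58; σ²/τ² = 1.
β̂_MAP = 48 / (58 + 1) = 48/59 ≈ 0.814.

β̂_MAP = 0.814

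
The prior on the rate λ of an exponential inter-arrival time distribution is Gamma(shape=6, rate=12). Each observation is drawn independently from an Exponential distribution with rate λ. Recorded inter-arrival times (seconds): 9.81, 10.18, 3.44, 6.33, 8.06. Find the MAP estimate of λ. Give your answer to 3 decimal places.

The Exponential(rate=λ) likelihood is ∝ λ^n e^(−λΣtᵢ). Here n = 5 and Σtᵢ = 9.81 + 10.18 + 3.44 + 6.33 + 8.06 = 37.82.
Posterior ∝ λ^5e^(−12λ) · λ^5e^(−37.82λ) = λ^10e^(−49.82λ), i.e. Gamma(11, 49.82).
Mode = (a−1)/b = 10/49.82 ≈ 0.201.

λ̂_MAP = 0.201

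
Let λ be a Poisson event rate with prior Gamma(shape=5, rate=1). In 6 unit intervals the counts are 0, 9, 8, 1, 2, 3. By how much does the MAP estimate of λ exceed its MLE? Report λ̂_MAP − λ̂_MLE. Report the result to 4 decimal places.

MAP − MLE = 0.0238

Σxᵢ = 23. Posterior is Gamma(28, 7); MAP = (28−1)/7 = 27/7 ≈ 3.85714.
MLE = x̄ = 23/6 ≈ 3.83333.
Difference = 27/7 − 23/6 = 1/42 ≈ 0.0238.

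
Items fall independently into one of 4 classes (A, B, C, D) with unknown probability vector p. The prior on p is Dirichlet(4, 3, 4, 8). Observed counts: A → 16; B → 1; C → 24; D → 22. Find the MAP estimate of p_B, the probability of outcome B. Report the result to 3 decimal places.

MAP estimate of p_B = 0.038

The posterior is Dirichlet(αᵢ + nᵢ) = Dirichlet(20, 4, 28, 30).
For a Dirichlet(a₁,…,a_K) with all aᵢ > 1, the mode has j-th component (aⱼ − 1)/(Σaᵢ − K).
Here Σaᵢ = 82 and K = 4, so p_B = (4 − 1)/(82 − 4) = 3/78 ≈ 0.038.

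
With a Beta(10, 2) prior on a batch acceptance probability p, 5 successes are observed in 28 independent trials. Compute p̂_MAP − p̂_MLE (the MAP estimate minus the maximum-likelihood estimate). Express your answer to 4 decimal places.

MAP − MLE = 0.1898

Posterior is Beta(15, 25); MAP = (15−1)/(40−2) = 14/38 ≈ 0.36842.
MLE ignores the prior: p̂_MLE = k/n = 5/28 ≈ 0.17857.
Difference = 14/38 − 5/28 = 101/532 ≈ 0.1898.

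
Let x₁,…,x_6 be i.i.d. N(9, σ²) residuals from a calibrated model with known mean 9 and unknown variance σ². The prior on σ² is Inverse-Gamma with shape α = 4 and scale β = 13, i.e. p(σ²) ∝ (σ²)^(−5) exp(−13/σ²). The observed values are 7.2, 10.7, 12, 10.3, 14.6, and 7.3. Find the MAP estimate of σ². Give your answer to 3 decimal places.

σ̂²_MAP = 4.817

Sum of squared deviations about the known mean: SS = (7.2−9)² + (10.7−9)² + (12−9)² + (10.3−9)² + (14.6−9)² + (7.3−9)² = 51.07.
The Normal likelihood contributes (σ²)^(−n/2) exp(−SS/(2σ²)), so the posterior is Inverse-Gamma(α + n/2, β + SS/2) = Inverse-Gamma(7, 38.535).
The mode of Inverse-Gamma(a, b) is b/(a+1) = 38.535/8 ≈ 4.817.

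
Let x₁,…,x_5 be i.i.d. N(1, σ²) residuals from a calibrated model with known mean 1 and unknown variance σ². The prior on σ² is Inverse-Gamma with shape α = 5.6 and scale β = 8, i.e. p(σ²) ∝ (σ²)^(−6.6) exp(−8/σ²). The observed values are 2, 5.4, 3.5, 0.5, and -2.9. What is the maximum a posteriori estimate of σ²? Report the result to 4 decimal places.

σ̂²_MAP = 3.1907

Sum of squared deviations about the known mean: SS = (2−1)² + (5.4−1)² + (3.5−1)² + (0.5−1)² + (-2.9−1)² = 42.07.
The Normal likelihood contributes (σ²)^(−n/2) exp(−SS/(2σ²)), so the posterior is Inverse-Gamma(α + n/2, β + SS/2) = Inverse-Gamma(8.1, 29.035).
The mode of Inverse-Gamma(a, b) is b/(a+1) = 29.035/9.1 ≈ 3.1907.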